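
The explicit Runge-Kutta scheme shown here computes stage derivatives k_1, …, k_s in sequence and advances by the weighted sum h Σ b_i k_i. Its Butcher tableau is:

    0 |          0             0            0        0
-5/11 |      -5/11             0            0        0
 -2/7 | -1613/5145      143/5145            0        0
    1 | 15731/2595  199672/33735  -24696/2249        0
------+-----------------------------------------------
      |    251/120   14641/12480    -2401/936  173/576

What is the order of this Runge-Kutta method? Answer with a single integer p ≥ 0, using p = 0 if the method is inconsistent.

b = (251/120, 14641/12480, -2401/936, 173/576)
c = (0, -5/11, -2/7, 1)
Ac = (0, 0, -13/1029, 232/519)
Σ b_i: 251/120·1 + 14641/12480·1 + (-2401/936)·1 + 173/576·1 = 1 ✓
b·c: 14641/12480·(-5/11) + (-2401/936)·(-2/7) + 173/576·1 = 1/2 ✓
b·c²: 14641/12480·25/121 + (-2401/936)·4/49 + 173/576·1 = 1/3 ✓
b·Ac: (-2401/936)·(-13/1029) + 173/576·232/519 = 1/6 ✓
b·c³: 14641/12480·(-125/1331) + (-2401/936)·(-8/343) + 173/576·1 = 1/4 ✓
b·(c∘Ac): (-2401/936)·26/7203 + 173/576·232/519 = 1/8 ✓
b·Ac²: (-2401/936)·65/11319 + 173/576·1864/5709 = 1/12 ✓
b·A²c: 173/576·24/173 = 1/24 ✓; 4 stages ⇒ order 4.

4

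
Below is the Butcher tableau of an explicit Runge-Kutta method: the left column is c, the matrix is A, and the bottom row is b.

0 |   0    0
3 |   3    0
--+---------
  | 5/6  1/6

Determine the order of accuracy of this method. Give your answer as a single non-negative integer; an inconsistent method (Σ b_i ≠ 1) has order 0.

b = (5/6, 1/6)
c = (0, 3)
Σ b_i: 5/6·1 + 1/6·1 = 1 ✓
b·c: 1/6·3 = 1/2 ✓; 2 stages ⇒ order 2.

2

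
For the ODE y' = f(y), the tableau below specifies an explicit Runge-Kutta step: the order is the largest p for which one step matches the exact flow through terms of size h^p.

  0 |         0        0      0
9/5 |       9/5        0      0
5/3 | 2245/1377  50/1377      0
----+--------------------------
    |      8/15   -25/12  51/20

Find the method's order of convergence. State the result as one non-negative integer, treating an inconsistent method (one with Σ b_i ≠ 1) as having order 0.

3

b = (8/15, -25/12, 51/20)
c = (0, 9/5, 5/3)
Ac = (0, 0, 10/153)
Σ b_i: 8/15·1 + (-25/12)·1 + 51/20·1 = 1 ✓
b·c: (-25/12)·9/5 + 51/20·5/3 = 1/2 ✓
b·c²: (-25/12)·81/25 + 51/20·25/9 = 1/3 ✓
b·Ac: 51/20·10/153 = 1/6 ✓; 3 stages ⇒ order 3.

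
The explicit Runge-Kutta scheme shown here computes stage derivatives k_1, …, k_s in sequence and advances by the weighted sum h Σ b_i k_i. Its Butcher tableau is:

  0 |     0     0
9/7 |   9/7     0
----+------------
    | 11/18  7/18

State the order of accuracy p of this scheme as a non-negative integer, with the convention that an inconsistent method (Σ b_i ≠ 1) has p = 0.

2

b = (11/18, 7/18)
c = (0, 9/7)
Σ b_i: 11/18·1 + 7/18·1 = 1 ✓
b·c: 7/18·9/7 = 1/2 ✓; 2 stages ⇒ order 2.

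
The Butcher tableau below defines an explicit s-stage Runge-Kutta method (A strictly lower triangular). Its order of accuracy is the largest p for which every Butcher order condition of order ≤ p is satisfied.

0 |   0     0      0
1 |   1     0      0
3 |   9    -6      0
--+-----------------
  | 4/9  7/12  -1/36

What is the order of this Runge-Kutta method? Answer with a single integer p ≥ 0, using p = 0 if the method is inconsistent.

3

b = (4/9, 7/12, -1/36)
c = (0, 1, 3)
Ac = (0, 0, -6)
Σ b_i: 4/9·1 + 7/12·1 + (-1/36)·1 = 1 ✓
b·c: 7/12·1 + (-1/36)·3 = 1/2 ✓
b·c²: 7/12·1 + (-1/36)·9 = 1/3 ✓
b·Ac: (-1/36)·(-6) = 1/6 ✓; 3 stages ⇒ order 3.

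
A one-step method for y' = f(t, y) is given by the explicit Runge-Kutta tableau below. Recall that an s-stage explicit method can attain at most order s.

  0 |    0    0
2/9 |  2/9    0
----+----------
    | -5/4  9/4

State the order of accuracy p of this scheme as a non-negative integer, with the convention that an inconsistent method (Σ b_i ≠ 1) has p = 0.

b = (-5/4, 9/4)
c = (0, 2/9)
Σ b_i: (-5/4)·1 + 9/4·1 = 1 ✓
b·c: 9/4·2/9 = 1/2 ✓; 2 stages ⇒ order 2.

2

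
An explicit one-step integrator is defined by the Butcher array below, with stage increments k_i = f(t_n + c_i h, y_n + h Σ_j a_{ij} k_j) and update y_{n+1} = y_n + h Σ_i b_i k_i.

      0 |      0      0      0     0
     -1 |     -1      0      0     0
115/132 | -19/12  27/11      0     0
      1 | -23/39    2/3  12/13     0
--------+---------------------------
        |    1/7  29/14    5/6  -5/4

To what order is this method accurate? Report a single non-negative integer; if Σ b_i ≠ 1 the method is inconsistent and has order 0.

0

b = (1/7, 29/14, 5/6, -5/4)
c = (0, -1, 115/132, 1)
Ac = (0, 0, -27/11, 59/429)
Σ b_i: 1/7·1 + 29/14·1 + 5/6·1 + (-5/4)·1 = 151/84 ≠ 1 ⇒ order 0.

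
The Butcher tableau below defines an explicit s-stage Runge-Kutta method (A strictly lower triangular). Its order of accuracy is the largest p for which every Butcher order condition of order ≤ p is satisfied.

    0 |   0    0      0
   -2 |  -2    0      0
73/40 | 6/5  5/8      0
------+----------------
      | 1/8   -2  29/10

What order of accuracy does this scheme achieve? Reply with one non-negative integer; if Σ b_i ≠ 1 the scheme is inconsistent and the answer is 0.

0

b = (1/8, -2, 29/10)
c = (0, -2, 73/40)
Ac = (0, 0, -5/4)
Σ b_i: 1/8·1 + (-2)·1 + 29/10·1 = 41/40 ≠ 1 ⇒ order 0.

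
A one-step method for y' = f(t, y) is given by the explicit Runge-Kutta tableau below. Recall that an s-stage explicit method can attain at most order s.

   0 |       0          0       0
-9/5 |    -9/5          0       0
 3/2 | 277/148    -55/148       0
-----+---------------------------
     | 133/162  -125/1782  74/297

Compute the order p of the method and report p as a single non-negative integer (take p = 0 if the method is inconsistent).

b = (133/162, -125/1782, 74/297)
c = (0, -9/5, 3/2)
Ac = (0, 0, 99/148)
Σ b_i: 133/162·1 + (-125/1782)·1 + 74/297·1 = 1 ✓
b·c: (-125/1782)·(-9/5) + 74/297·3/2 = 1/2 ✓
b·c²: (-125/1782)·81/25 + 74/297·9/4 = 1/3 ✓
b·Ac: 74/297·99/148 = 1/6 ✓; 3 stages ⇒ order 3.

3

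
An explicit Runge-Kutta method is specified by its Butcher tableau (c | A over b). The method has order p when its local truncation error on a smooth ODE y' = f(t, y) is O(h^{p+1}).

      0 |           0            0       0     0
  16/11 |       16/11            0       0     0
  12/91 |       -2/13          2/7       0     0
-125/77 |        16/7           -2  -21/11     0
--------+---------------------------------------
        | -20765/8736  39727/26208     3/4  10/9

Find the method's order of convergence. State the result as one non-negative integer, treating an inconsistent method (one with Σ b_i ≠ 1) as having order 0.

b = (-20765/8736, 39727/26208, 3/4, 10/9)
c = (0, 16/11, 12/91, -125/77)
Ac = (0, 0, 32/77, -452/143)
Σ b_i: (-20765/8736)·1 + 39727/26208·1 + 3/4·1 + 10/9·1 = 1 ✓
b·c: 39727/26208·16/11 + 3/4·12/91 + 10/9·(-125/77) = 1/2 ✓
b·c²: 39727/26208·256/121 + 3/4·144/8281 + 10/9·15625/5929 = 18481706/3006003 ≠ 1/3 ⇒ order 2.
b·Ac: 3/4·32/77 + 10/9·(-452/143) = -28832/9009 ≠ 1/6

2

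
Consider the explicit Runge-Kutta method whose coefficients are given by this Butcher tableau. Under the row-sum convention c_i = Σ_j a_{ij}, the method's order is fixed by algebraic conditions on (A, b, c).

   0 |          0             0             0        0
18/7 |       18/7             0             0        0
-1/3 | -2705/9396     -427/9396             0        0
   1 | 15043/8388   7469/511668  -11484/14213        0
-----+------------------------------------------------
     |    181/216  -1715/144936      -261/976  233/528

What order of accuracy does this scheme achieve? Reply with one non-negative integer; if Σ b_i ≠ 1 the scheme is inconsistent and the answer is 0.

b = (181/216, -1715/144936, -261/976, 233/528)
c = (0, 18/7, -1/3, 1)
Ac = (0, 0, -61/522, 143/466)
Σ b_i: 181/216·1 + (-1715/144936)·1 + (-261/976)·1 + 233/528·1 = 1 ✓
b·c: (-1715/144936)·18/7 + (-261/976)·(-1/3) + 233/528·1 = 1/2 ✓
b·c²: (-1715/144936)·324/49 + (-261/976)·1/9 + 233/528·1 = 1/3 ✓
b·Ac: (-261/976)·(-61/522) + 233/528·143/466 = 1/6 ✓
b·c³: (-1715/144936)·5832/343 + (-261/976)·(-1/27) + 233/528·1 = 1/4 ✓
b·(c∘Ac): (-261/976)·61/1566 + 233/528·143/466 = 1/8 ✓
b·Ac²: (-261/976)·(-61/203) + 233/528·11/1631 = 1/12 ✓
b·A²c: 233/528·22/233 = 1/24 ✓; 4 stages ⇒ order 4.

4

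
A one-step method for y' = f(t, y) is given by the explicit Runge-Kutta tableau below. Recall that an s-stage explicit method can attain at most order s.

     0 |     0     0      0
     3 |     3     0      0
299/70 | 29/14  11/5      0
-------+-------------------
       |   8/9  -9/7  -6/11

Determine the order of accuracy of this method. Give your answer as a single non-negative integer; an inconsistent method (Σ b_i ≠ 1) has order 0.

0

b = (8/9, -9/7, -6/11)
c = (0, 3, 299/70)
Ac = (0, 0, 33/5)
Σ b_i: 8/9·1 + (-9/7)·1 + (-6/11)·1 = -653/693 ≠ 1 ⇒ order 0.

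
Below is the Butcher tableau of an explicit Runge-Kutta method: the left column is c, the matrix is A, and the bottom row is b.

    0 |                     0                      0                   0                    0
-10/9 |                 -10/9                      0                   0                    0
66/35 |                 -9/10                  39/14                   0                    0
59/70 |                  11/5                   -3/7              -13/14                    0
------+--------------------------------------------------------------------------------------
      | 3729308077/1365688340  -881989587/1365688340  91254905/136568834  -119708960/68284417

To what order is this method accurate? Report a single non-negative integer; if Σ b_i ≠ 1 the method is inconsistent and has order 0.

3

b = (3729308077/1365688340, -881989587/1365688340, 91254905/136568834, -119708960/68284417)
c = (0, -10/9, 66/35, 59/70)
Ac = (0, 0, -65/21, -937/735)
Σ b_i: 3729308077/1365688340·1 + (-881989587/1365688340)·1 + 91254905/136568834·1 + (-119708960/68284417)·1 = 1 ✓
b·c: (-881989587/1365688340)·(-10/9) + 91254905/136568834·66/35 + (-119708960/68284417)·59/70 = 1/2 ✓
b·c²: (-881989587/1365688340)·100/81 + 91254905/136568834·4356/1225 + (-119708960/68284417)·3481/4900 = 1/3 ✓
b·Ac: 91254905/136568834·(-65/21) + (-119708960/68284417)·(-937/735) = 1/6 ✓
b·c³: (-881989587/1365688340)·(-1000/729) + 91254905/136568834·287496/42875 + (-119708960/68284417)·205379/343000 = 23606347474/5468540175 ≠ 1/4 ⇒ order 3.
b·(c∘Ac): 91254905/136568834·(-286/49) + (-119708960/68284417)·(-55283/51450) = -14457252143/7169863785 ≠ 1/8
b·Ac²: 91254905/136568834·650/189 + (-119708960/68284417)·(-886978/231525) = 9858877411/1093708035 ≠ 1/12
b·A²c: (-119708960/68284417)·845/294 = -1032184400/204853251 ≠ 1/24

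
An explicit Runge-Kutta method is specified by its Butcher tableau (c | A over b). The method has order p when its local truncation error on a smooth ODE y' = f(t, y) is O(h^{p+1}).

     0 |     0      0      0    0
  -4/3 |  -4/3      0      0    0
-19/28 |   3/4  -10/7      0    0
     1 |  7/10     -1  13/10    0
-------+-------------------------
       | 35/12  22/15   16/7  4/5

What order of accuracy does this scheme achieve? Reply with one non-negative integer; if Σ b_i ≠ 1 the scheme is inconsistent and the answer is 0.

b = (35/12, 22/15, 16/7, 4/5)
c = (0, -4/3, -19/28, 1)
Ac = (0, 0, 40/21, 379/840)
Σ b_i: 35/12·1 + 22/15·1 + 16/7·1 + 4/5·1 = 3137/420 ≠ 1 ⇒ order 0.

0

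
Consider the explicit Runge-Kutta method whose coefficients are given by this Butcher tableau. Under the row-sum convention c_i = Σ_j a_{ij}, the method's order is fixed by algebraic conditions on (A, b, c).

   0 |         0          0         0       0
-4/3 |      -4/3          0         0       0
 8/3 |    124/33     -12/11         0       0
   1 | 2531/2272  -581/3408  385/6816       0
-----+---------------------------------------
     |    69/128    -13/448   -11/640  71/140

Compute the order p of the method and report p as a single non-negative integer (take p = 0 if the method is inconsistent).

b = (69/128, -13/448, -11/640, 71/140)
c = (0, -4/3, 8/3, 1)
Ac = (0, 0, 16/11, 161/426)
Σ b_i: 69/128·1 + (-13/448)·1 + (-11/640)·1 + 71/140·1 = 1 ✓
b·c: (-13/448)·(-4/3) + (-11/640)·8/3 + 71/140·1 = 1/2 ✓
b·c²: (-13/448)·16/9 + (-11/640)·64/9 + 71/140·1 = 1/3 ✓
b·Ac: (-11/640)·16/11 + 71/140·161/426 = 1/6 ✓
b·c³: (-13/448)·(-64/27) + (-11/640)·512/27 + 71/140·1 = 1/4 ✓
b·(c∘Ac): (-11/640)·128/33 + 71/140·161/426 = 1/8 ✓
b·Ac²: (-11/640)·(-64/33) + 71/140·7/71 = 1/12 ✓
b·A²c: 71/140·35/426 = 1/24 ✓; 4 stages ⇒ order 4.

4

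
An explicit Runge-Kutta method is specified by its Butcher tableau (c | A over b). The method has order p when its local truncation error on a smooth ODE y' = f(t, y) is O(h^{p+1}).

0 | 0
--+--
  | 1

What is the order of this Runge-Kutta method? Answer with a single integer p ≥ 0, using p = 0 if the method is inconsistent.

1

b = (1)
c = (0)
Σ b_i: 1·1 = 1 ✓; 1 stage ⇒ order 1.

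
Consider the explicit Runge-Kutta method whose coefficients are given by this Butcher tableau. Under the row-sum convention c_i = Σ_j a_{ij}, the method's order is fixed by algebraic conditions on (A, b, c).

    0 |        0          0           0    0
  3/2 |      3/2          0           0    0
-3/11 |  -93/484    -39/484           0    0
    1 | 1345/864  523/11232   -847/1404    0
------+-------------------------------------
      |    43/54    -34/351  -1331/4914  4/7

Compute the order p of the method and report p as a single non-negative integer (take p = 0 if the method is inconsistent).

b = (43/54, -34/351, -1331/4914, 4/7)
c = (0, 3/2, -3/11, 1)
Ac = (0, 0, -117/968, 15/64)
Σ b_i: 43/54·1 + (-34/351)·1 + (-1331/4914)·1 + 4/7·1 = 1 ✓
b·c: (-34/351)·3/2 + (-1331/4914)·(-3/11) + 4/7·1 = 1/2 ✓
b·c²: (-34/351)·9/4 + (-1331/4914)·9/121 + 4/7·1 = 1/3 ✓
b·Ac: (-1331/4914)·(-117/968) + 4/7·15/64 = 1/6 ✓
b·c³: (-34/351)·27/8 + (-1331/4914)·(-27/1331) + 4/7·1 = 1/4 ✓
b·(c∘Ac): (-1331/4914)·351/10648 + 4/7·15/64 = 1/8 ✓
b·Ac²: (-1331/4914)·(-351/1936) + 4/7·23/384 = 1/12 ✓
b·A²c: 4/7·7/96 = 1/24 ✓; 4 stages ⇒ order 4.

4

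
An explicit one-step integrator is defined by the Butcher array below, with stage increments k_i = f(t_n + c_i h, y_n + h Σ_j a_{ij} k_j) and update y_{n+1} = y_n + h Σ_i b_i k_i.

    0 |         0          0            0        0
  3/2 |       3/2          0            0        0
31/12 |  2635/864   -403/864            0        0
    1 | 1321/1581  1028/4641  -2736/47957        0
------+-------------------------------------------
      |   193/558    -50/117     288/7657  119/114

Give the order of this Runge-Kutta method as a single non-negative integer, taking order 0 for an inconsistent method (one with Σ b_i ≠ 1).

b = (193/558, -50/117, 288/7657, 119/114)
c = (0, 3/2, 31/12, 1)
Ac = (0, 0, -403/576, 22/119)
Σ b_i: 193/558·1 + (-50/117)·1 + 288/7657·1 + 119/114·1 = 1 ✓
b·c: (-50/117)·3/2 + 288/7657·31/12 + 119/114·1 = 1/2 ✓
b·c²: (-50/117)·9/4 + 288/7657·961/144 + 119/114·1 = 1/3 ✓
b·Ac: 288/7657·(-403/576) + 119/114·22/119 = 1/6 ✓
b·c³: (-50/117)·27/8 + 288/7657·29791/1728 + 119/114·1 = 1/4 ✓
b·(c∘Ac): 288/7657·(-12493/6912) + 119/114·22/119 = 1/8 ✓
b·Ac²: 288/7657·(-403/384) + 119/114·2/17 = 1/12 ✓
b·A²c: 119/114·19/476 = 1/24 ✓; 4 stages ⇒ order 4.

4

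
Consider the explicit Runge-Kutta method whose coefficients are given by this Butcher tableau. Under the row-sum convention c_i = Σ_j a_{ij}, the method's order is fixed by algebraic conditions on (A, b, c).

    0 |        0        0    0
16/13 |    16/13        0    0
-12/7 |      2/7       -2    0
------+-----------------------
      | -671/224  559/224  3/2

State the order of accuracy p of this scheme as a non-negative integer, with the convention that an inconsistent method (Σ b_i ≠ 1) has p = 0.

2

b = (-671/224, 559/224, 3/2)
c = (0, 16/13, -12/7)
Ac = (0, 0, -32/13)
Σ b_i: (-671/224)·1 + 559/224·1 + 3/2·1 = 1 ✓
b·c: 559/224·16/13 + 3/2·(-12/7) = 1/2 ✓
b·c²: 559/224·256/169 + 3/2·144/49 = 5216/637 ≠ 1/3 ⇒ order 2.
b·Ac: 3/2·(-32/13) = -48/13 ≠ 1/6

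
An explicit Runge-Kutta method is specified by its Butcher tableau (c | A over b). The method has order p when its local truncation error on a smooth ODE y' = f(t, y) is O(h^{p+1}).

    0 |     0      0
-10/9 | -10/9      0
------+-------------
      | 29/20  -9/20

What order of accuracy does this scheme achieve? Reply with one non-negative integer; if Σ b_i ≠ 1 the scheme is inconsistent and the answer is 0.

2

b = (29/20, -9/20)
c = (0, -10/9)
Σ b_i: 29/20·1 + (-9/20)·1 = 1 ✓
b·c: (-9/20)·(-10/9) = 1/2 ✓; 2 stages ⇒ order 2.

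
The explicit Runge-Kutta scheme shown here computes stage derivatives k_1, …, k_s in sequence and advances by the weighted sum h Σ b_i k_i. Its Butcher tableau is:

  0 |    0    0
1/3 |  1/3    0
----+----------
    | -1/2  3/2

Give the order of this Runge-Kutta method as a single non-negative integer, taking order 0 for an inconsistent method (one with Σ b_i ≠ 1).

2

b = (-1/2, 3/2)
c = (0, 1/3)
Σ b_i: (-1/2)·1 + 3/2·1 = 1 ✓
b·c: 3/2·1/3 = 1/2 ✓; 2 stages ⇒ order 2.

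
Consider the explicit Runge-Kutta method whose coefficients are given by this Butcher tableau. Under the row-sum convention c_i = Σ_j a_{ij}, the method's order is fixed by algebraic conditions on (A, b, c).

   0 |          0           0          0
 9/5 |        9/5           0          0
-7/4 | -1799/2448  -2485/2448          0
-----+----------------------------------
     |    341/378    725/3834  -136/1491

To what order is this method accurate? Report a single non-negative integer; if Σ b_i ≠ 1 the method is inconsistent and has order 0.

b = (341/378, 725/3834, -136/1491)
c = (0, 9/5, -7/4)
Ac = (0, 0, -497/272)
Σ b_i: 341/378·1 + 725/3834·1 + (-136/1491)·1 = 1 ✓
b·c: 725/3834·9/5 + (-136/1491)·(-7/4) = 1/2 ✓
b·c²: 725/3834·81/25 + (-136/1491)·49/16 = 1/3 ✓
b·Ac: (-136/1491)·(-497/272) = 1/6 ✓; 3 stages ⇒ order 3.

3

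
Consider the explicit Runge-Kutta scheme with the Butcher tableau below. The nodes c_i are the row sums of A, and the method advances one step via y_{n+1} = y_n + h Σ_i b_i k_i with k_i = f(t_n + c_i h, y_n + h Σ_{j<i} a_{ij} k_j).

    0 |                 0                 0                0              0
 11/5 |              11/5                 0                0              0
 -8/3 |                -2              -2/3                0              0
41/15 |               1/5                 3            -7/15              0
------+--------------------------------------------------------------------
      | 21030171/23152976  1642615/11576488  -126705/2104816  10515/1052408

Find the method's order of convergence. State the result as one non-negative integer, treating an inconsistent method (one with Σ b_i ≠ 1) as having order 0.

3

b = (21030171/23152976, 1642615/11576488, -126705/2104816, 10515/1052408)
c = (0, 11/5, -8/3, 41/15)
Ac = (0, 0, -22/15, 353/45)
Σ b_i: 21030171/23152976·1 + 1642615/11576488·1 + (-126705/2104816)·1 + 10515/1052408·1 = 1 ✓
b·c: 1642615/11576488·11/5 + (-126705/2104816)·(-8/3) + 10515/1052408·41/15 = 1/2 ✓
b·c²: 1642615/11576488·121/25 + (-126705/2104816)·64/9 + 10515/1052408·1681/225 = 1/3 ✓
b·Ac: (-126705/2104816)·(-22/15) + 10515/1052408·353/45 = 1/6 ✓
b·c³: 1642615/11576488·1331/125 + (-126705/2104816)·(-512/27) + 10515/1052408·68921/3375 = 84547396/29598975 ≠ 1/4 ⇒ order 3.
b·(c∘Ac): (-126705/2104816)·176/45 + 10515/1052408·14473/675 = -1004467/47358360 ≠ 1/8
b·Ac²: (-126705/2104816)·(-242/75) + 10515/1052408·7561/675 = 517823/1691370 ≠ 1/12
b·A²c: 10515/1052408·154/225 = 7711/1127580 ≠ 1/24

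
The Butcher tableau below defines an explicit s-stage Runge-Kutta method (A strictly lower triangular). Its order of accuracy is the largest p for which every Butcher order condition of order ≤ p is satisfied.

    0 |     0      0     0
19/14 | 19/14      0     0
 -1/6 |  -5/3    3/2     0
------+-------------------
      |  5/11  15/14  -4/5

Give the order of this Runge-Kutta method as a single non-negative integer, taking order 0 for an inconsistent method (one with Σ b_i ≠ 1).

b = (5/11, 15/14, -4/5)
c = (0, 19/14, -1/6)
Ac = (0, 0, 57/28)
Σ b_i: 5/11·1 + 15/14·1 + (-4/5)·1 = 559/770 ≠ 1 ⇒ order 0.

0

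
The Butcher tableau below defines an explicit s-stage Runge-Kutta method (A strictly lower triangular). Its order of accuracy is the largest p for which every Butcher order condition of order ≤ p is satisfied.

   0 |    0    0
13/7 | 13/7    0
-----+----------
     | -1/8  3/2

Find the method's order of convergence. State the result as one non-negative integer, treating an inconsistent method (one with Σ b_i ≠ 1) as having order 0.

0

b = (-1/8, 3/2)
c = (0, 13/7)
Σ b_i: (-1/8)·1 + 3/2·1 = 11/8 ≠ 1 ⇒ order 0.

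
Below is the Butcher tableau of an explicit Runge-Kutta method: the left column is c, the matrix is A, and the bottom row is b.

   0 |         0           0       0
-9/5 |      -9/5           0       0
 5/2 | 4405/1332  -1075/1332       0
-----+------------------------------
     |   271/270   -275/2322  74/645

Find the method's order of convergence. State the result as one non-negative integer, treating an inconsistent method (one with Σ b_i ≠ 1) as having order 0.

b = (271/270, -275/2322, 74/645)
c = (0, -9/5, 5/2)
Ac = (0, 0, 215/148)
Σ b_i: 271/270·1 + (-275/2322)·1 + 74/645·1 = 1 ✓
b·c: (-275/2322)·(-9/5) + 74/645·5/2 = 1/2 ✓
b·c²: (-275/2322)·81/25 + 74/645·25/4 = 1/3 ✓
b·Ac: 74/645·215/148 = 1/6 ✓; 3 stages ⇒ order 3.

3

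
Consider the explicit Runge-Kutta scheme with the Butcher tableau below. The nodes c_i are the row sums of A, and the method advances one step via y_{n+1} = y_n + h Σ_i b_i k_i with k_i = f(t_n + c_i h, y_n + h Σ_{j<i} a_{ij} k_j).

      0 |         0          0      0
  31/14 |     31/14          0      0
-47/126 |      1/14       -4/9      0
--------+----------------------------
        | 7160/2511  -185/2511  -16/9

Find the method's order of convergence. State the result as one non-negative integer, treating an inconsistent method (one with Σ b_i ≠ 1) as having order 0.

b = (7160/2511, -185/2511, -16/9)
c = (0, 31/14, -47/126)
Ac = (0, 0, -62/63)
Σ b_i: 7160/2511·1 + (-185/2511)·1 + (-16/9)·1 = 1 ✓
b·c: (-185/2511)·31/14 + (-16/9)·(-47/126) = 1/2 ✓
b·c²: (-185/2511)·961/196 + (-16/9)·2209/15876 = -86959/142884 ≠ 1/3 ⇒ order 2.
b·Ac: (-16/9)·(-62/63) = 992/567 ≠ 1/6

2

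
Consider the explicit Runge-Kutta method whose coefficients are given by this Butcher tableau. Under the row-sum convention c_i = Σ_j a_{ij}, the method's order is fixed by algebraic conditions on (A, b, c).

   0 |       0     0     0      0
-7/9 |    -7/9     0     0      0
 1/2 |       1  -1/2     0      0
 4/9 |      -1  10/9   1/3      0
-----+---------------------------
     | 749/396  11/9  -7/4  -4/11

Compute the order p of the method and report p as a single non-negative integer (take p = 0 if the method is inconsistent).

1

b = (749/396, 11/9, -7/4, -4/11)
c = (0, -7/9, 1/2, 4/9)
Ac = (0, 0, 7/18, -113/162)
Σ b_i: 749/396·1 + 11/9·1 + (-7/4)·1 + (-4/11)·1 = 1 ✓
b·c: 11/9·(-7/9) + (-7/4)·1/2 + (-4/11)·4/9 = -14165/7128 ≠ 1/2 ⇒ order 1.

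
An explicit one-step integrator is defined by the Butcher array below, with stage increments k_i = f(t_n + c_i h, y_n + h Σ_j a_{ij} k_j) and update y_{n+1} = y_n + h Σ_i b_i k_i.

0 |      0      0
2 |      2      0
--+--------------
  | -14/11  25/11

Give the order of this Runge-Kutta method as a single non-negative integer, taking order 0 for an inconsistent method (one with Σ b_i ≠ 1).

1

b = (-14/11, 25/11)
c = (0, 2)
Σ b_i: (-14/11)·1 + 25/11·1 = 1 ✓
b·c: 25/11·2 = 50/11 ≠ 1/2 ⇒ order 1.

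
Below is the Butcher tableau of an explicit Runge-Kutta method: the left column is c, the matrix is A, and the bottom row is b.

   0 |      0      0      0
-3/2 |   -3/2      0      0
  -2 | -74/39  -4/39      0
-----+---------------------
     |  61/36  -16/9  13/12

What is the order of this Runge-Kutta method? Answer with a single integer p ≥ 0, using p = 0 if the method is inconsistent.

3

b = (61/36, -16/9, 13/12)
c = (0, -3/2, -2)
Ac = (0, 0, 2/13)
Σ b_i: 61/36·1 + (-16/9)·1 + 13/12·1 = 1 ✓
b·c: (-16/9)·(-3/2) + 13/12·(-2) = 1/2 ✓
b·c²: (-16/9)·9/4 + 13/12·4 = 1/3 ✓
b·Ac: 13/12·2/13 = 1/6 ✓; 3 stages ⇒ order 3.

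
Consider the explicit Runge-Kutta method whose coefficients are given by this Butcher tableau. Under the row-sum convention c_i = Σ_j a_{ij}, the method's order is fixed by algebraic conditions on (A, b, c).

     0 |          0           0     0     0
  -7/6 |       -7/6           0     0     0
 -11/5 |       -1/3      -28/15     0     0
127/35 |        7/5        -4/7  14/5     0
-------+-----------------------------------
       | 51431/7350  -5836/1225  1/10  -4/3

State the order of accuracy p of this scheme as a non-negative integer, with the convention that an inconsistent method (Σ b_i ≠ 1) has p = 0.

b = (51431/7350, -5836/1225, 1/10, -4/3)
c = (0, -7/6, -11/5, 127/35)
Ac = (0, 0, 98/45, -412/75)
Σ b_i: 51431/7350·1 + (-5836/1225)·1 + 1/10·1 + (-4/3)·1 = 1 ✓
b·c: (-5836/1225)·(-7/6) + 1/10·(-11/5) + (-4/3)·127/35 = 1/2 ✓
b·c²: (-5836/1225)·49/36 + 1/10·121/25 + (-4/3)·16129/1225 = -2597029/110250 ≠ 1/3 ⇒ order 2.
b·Ac: 1/10·98/45 + (-4/3)·(-412/75) = 1697/225 ≠ 1/6

2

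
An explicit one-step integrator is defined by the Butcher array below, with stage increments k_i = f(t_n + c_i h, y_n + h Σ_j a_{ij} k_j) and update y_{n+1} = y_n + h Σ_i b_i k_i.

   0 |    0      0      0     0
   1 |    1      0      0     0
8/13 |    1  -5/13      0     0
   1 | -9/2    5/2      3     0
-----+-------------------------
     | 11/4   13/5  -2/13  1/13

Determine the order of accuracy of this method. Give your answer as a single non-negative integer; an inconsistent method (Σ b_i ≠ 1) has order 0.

b = (11/4, 13/5, -2/13, 1/13)
c = (0, 1, 8/13, 1)
Ac = (0, 0, -5/13, 113/26)
Σ b_i: 11/4·1 + 13/5·1 + (-2/13)·1 + 1/13·1 = 1371/260 ≠ 1 ⇒ order 0.

0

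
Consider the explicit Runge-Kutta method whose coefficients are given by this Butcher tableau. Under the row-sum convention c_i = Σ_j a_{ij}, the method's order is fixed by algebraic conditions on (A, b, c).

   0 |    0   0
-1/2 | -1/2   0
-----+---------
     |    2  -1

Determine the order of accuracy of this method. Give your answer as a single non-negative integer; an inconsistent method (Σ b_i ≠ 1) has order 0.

b = (2, -1)
c = (0, -1/2)
Σ b_i: 2·1 + (-1)·1 = 1 ✓
b·c: (-1)·(-1/2) = 1/2 ✓; 2 stages ⇒ order 2.

2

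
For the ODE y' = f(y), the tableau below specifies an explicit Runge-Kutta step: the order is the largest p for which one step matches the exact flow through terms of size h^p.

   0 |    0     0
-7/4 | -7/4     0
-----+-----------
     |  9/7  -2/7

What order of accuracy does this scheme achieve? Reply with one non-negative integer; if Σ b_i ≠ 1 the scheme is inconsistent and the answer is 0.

2

b = (9/7, -2/7)
c = (0, -7/4)
Σ b_i: 9/7·1 + (-2/7)·1 = 1 ✓
b·c: (-2/7)·(-7/4) = 1/2 ✓; 2 stages ⇒ order 2.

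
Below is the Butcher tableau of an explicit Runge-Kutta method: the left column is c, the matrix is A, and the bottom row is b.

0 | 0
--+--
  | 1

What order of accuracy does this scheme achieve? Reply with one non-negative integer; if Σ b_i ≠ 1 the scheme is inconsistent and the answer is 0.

1

b = (1)
c = (0)
Σ b_i: 1·1 = 1 ✓; 1 stage ⇒ order 1.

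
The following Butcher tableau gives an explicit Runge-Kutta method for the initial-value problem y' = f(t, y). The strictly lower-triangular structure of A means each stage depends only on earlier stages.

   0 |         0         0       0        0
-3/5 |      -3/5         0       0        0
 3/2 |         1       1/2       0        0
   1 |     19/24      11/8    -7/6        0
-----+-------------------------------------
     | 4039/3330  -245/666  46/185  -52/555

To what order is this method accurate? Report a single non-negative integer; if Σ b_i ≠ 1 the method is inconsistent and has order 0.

b = (4039/3330, -245/666, 46/185, -52/555)
c = (0, -3/5, 3/2, 1)
Ac = (0, 0, -3/10, -103/40)
Σ b_i: 4039/3330·1 + (-245/666)·1 + 46/185·1 + (-52/555)·1 = 1 ✓
b·c: (-245/666)·(-3/5) + 46/185·3/2 + (-52/555)·1 = 1/2 ✓
b·c²: (-245/666)·9/25 + 46/185·9/4 + (-52/555)·1 = 1/3 ✓
b·Ac: 46/185·(-3/10) + (-52/555)·(-103/40) = 1/6 ✓
b·c³: (-245/666)·(-27/125) + 46/185·27/8 + (-52/555)·1 = 9157/11100 ≠ 1/4 ⇒ order 3.
b·(c∘Ac): 46/185·(-9/20) + (-52/555)·(-103/40) = 359/2775 ≠ 1/8
b·Ac²: 46/185·9/50 + (-52/555)·(-213/100) = 226/925 ≠ 1/12
b·A²c: (-52/555)·7/20 = -91/2775 ≠ 1/24

3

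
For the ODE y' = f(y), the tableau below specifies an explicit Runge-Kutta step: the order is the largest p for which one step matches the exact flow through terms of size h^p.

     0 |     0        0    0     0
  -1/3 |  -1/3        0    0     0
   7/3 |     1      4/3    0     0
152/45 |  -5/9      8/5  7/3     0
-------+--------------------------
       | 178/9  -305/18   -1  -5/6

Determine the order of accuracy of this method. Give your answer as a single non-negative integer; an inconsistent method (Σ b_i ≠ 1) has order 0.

b = (178/9, -305/18, -1, -5/6)
c = (0, -1/3, 7/3, 152/45)
Ac = (0, 0, -4/9, 221/45)
Σ b_i: 178/9·1 + (-305/18)·1 + (-1)·1 + (-5/6)·1 = 1 ✓
b·c: (-305/18)·(-1/3) + (-1)·7/3 + (-5/6)·152/45 = 1/2 ✓
b·c²: (-305/18)·1/9 + (-1)·49/9 + (-5/6)·23104/2025 = -40909/2430 ≠ 1/3 ⇒ order 2.
b·Ac: (-1)·(-4/9) + (-5/6)·221/45 = -197/54 ≠ 1/6

2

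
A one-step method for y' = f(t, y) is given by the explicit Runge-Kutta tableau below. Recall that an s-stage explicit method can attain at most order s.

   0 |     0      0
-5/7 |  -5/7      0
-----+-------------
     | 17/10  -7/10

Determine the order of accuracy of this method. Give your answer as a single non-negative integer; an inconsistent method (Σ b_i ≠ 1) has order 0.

b = (17/10, -7/10)
c = (0, -5/7)
Σ b_i: 17/10·1 + (-7/10)·1 = 1 ✓
b·c: (-7/10)·(-5/7) = 1/2 ✓; 2 stages ⇒ order 2.

2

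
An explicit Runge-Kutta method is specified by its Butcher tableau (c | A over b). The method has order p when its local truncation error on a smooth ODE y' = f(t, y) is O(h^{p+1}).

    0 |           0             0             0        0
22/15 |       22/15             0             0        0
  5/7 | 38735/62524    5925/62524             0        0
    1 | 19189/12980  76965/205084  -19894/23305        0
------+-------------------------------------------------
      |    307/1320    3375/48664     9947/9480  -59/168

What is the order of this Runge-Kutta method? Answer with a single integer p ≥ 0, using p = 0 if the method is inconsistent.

4

b = (307/1320, 3375/48664, 9947/9480, -59/168)
c = (0, 22/15, 5/7, 1)
Ac = (0, 0, 395/2842, -7/118)
Σ b_i: 307/1320·1 + 3375/48664·1 + 9947/9480·1 + (-59/168)·1 = 1 ✓
b·c: 3375/48664·22/15 + 9947/9480·5/7 + (-59/168)·1 = 1/2 ✓
b·c²: 3375/48664·484/225 + 9947/9480·25/49 + (-59/168)·1 = 1/3 ✓
b·Ac: 9947/9480·395/2842 + (-59/168)·(-7/118) = 1/6 ✓
b·c³: 3375/48664·10648/3375 + 9947/9480·125/343 + (-59/168)·1 = 1/4 ✓
b·(c∘Ac): 9947/9480·1975/19894 + (-59/168)·(-7/118) = 1/8 ✓
b·Ac²: 9947/9480·869/4263 + (-59/168)·329/885 = 1/12 ✓
b·A²c: (-59/168)·(-7/59) = 1/24 ✓; 4 stages ⇒ order 4.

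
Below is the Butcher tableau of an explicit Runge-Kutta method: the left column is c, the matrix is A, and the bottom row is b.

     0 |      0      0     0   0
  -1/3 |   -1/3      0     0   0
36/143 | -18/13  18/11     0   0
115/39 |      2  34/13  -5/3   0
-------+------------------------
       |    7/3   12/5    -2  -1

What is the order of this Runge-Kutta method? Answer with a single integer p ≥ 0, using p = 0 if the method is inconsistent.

0

b = (7/3, 12/5, -2, -1)
c = (0, -1/3, 36/143, 115/39)
Ac = (0, 0, -6/11, -554/429)
Σ b_i: 7/3·1 + 12/5·1 + (-2)·1 + (-1)·1 = 26/15 ≠ 1 ⇒ order 0.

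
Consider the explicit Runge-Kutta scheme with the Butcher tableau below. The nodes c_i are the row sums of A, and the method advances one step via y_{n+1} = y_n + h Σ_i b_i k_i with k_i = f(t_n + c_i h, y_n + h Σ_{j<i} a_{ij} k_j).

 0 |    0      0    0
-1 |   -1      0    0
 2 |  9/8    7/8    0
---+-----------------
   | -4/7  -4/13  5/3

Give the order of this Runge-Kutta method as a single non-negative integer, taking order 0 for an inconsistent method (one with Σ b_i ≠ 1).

b = (-4/7, -4/13, 5/3)
c = (0, -1, 2)
Ac = (0, 0, -7/8)
Σ b_i: (-4/7)·1 + (-4/13)·1 + 5/3·1 = 215/273 ≠ 1 ⇒ order 0.

0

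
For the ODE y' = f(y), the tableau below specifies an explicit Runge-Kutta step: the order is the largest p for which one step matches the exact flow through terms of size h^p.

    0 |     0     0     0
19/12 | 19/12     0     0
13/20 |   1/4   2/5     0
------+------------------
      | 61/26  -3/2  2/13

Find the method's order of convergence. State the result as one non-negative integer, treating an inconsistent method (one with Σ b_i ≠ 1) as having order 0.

b = (61/26, -3/2, 2/13)
c = (0, 19/12, 13/20)
Ac = (0, 0, 19/30)
Σ b_i: 61/26·1 + (-3/2)·1 + 2/13·1 = 1 ✓
b·c: (-3/2)·19/12 + 2/13·13/20 = -91/40 ≠ 1/2 ⇒ order 1.

1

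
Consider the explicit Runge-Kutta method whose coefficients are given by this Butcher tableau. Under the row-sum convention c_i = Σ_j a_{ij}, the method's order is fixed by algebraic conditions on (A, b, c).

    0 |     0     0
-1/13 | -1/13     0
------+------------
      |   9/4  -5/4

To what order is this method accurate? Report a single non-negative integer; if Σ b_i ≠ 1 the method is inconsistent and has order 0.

b = (9/4, -5/4)
c = (0, -1/13)
Σ b_i: 9/4·1 + (-5/4)·1 = 1 ✓
b·c: (-5/4)·(-1/13) = 5/52 ≠ 1/2 ⇒ order 1.

1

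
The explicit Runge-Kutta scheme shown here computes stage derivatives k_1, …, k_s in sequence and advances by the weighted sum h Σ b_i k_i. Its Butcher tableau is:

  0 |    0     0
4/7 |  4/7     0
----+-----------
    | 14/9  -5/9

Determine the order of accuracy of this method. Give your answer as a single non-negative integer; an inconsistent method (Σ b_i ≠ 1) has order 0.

1

b = (14/9, -5/9)
c = (0, 4/7)
Σ b_i: 14/9·1 + (-5/9)·1 = 1 ✓
b·c: (-5/9)·4/7 = -20/63 ≠ 1/2 ⇒ order 1.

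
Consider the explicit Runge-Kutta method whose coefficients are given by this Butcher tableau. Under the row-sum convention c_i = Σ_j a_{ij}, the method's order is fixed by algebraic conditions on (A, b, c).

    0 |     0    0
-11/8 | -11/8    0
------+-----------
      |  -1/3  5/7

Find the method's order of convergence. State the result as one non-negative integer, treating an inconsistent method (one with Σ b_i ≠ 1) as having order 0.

0

b = (-1/3, 5/7)
c = (0, -11/8)
Σ b_i: (-1/3)·1 + 5/7·1 = 8/21 ≠ 1 ⇒ order 0.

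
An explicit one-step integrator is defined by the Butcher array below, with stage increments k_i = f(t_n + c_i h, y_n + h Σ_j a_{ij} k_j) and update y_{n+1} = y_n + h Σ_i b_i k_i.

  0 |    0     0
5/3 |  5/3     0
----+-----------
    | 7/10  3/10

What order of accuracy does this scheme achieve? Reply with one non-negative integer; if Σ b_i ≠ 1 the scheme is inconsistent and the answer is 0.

2

b = (7/10, 3/10)
c = (0, 5/3)
Σ b_i: 7/10·1 + 3/10·1 = 1 ✓
b·c: 3/10·5/3 = 1/2 ✓; 2 stages ⇒ order 2.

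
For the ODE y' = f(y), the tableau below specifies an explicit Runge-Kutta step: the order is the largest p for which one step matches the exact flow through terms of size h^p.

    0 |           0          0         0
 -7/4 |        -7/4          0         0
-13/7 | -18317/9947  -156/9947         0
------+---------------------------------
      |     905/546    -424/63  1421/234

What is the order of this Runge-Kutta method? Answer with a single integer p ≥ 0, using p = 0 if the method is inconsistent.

3

b = (905/546, -424/63, 1421/234)
c = (0, -7/4, -13/7)
Ac = (0, 0, 39/1421)
Σ b_i: 905/546·1 + (-424/63)·1 + 1421/234·1 = 1 ✓
b·c: (-424/63)·(-7/4) + 1421/234·(-13/7) = 1/2 ✓
b·c²: (-424/63)·49/16 + 1421/234·169/49 = 1/3 ✓
b·Ac: 1421/234·39/1421 = 1/6 ✓; 3 stages ⇒ order 3.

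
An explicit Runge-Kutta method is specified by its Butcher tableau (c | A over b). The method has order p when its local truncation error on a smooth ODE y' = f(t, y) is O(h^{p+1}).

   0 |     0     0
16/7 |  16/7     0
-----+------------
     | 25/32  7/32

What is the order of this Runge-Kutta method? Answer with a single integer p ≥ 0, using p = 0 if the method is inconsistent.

b = (25/32, 7/32)
c = (0, 16/7)
Σ b_i: 25/32·1 + 7/32·1 = 1 ✓
b·c: 7/32·16/7 = 1/2 ✓; 2 stages ⇒ order 2.

2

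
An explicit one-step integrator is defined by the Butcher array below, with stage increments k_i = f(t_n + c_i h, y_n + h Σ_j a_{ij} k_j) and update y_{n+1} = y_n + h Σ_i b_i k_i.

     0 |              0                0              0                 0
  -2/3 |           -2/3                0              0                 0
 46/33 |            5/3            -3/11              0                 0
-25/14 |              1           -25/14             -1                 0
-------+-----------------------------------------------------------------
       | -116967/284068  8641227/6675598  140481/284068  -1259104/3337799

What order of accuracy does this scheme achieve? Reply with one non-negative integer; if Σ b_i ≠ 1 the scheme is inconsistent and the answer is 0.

3

b = (-116967/284068, 8641227/6675598, 140481/284068, -1259104/3337799)
c = (0, -2/3, 46/33, -25/14)
Ac = (0, 0, 2/11, -47/231)
Σ b_i: (-116967/284068)·1 + 8641227/6675598·1 + 140481/284068·1 + (-1259104/3337799)·1 = 1 ✓
b·c: 8641227/6675598·(-2/3) + 140481/284068·46/33 + (-1259104/3337799)·(-25/14) = 1/2 ✓
b·c²: 8641227/6675598·4/9 + 140481/284068·2116/1089 + (-1259104/3337799)·625/196 = 1/3 ✓
b·Ac: 140481/284068·2/11 + (-1259104/3337799)·(-47/231) = 1/6 ✓
b·c³: 8641227/6675598·(-8/27) + 140481/284068·97336/35937 + (-1259104/3337799)·(-15625/2744) = 152759030/49214781 ≠ 1/4 ⇒ order 3.
b·(c∘Ac): 140481/284068·92/363 + (-1259104/3337799)·1175/3234 = -2497/213051 ≠ 1/8
b·Ac²: 140481/284068·(-4/33) + (-1259104/3337799)·(-2318/847) = 35703067/36715789 ≠ 1/12
b·A²c: (-1259104/3337799)·(-2/11) = 228928/3337799 ≠ 1/24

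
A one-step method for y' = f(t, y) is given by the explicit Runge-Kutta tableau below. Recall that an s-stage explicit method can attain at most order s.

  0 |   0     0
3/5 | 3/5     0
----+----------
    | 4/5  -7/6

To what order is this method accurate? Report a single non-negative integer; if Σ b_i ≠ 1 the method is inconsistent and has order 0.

b = (4/5, -7/6)
c = (0, 3/5)
Σ b_i: 4/5·1 + (-7/6)·1 = -11/30 ≠ 1 ⇒ order 0.

0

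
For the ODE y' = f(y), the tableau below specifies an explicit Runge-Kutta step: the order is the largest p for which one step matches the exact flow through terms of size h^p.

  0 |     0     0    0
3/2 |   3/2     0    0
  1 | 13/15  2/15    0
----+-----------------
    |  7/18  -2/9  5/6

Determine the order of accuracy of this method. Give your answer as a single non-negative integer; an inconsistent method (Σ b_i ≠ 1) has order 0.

3

b = (7/18, -2/9, 5/6)
c = (0, 3/2, 1)
Ac = (0, 0, 1/5)
Σ b_i: 7/18·1 + (-2/9)·1 + 5/6·1 = 1 ✓
b·c: (-2/9)·3/2 + 5/6·1 = 1/2 ✓
b·c²: (-2/9)·9/4 + 5/6·1 = 1/3 ✓
b·Ac: 5/6·1/5 = 1/6 ✓; 3 stages ⇒ order 3.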